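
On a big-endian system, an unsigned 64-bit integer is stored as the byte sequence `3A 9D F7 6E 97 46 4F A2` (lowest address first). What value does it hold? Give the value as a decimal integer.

Big-endian: lowest address holds the most-significant byte.
The bytes are already most-significant first: 0x3A9DF76E97464FA2.
0x3A9DF76E97464FA2 = 4223804079899824034.

4223804079899824034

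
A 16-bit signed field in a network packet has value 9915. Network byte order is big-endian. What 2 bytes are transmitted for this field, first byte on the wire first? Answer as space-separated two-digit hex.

9915 in hexadecimal, padded to 16 bits, is 0x26BB.
Split into bytes (most-significant first): 26 BB.
In big-endian order the high byte comes first in memory.
So the memory order matches the most-significant-first order: 26 BB.

26 BB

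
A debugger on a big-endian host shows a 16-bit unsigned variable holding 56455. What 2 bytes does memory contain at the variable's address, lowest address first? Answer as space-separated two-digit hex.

DC 87

56455 in hexadecimal, padded to 16 bits, is 0xDC87.
Split into bytes (most-significant first): DC 87.
In big-endian order the high byte comes first in memory.
So the memory order matches the most-significant-first order: DC 87.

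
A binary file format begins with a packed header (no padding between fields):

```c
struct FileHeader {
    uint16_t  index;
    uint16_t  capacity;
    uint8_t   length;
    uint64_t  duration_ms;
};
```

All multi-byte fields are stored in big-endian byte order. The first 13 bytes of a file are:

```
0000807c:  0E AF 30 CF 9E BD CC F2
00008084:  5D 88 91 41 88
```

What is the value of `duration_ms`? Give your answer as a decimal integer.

13676572651954454920

`duration_ms` follows `index` (2 B), `capacity` (2 B), `length` (1 B), so it starts at offset 2 + 2 + 1 = 5 and occupies 8 bytes.
Bytes at offsets 5..12: BD CC F2 5D 88 91 41 88.
Big-endian stores the most-significant byte at the lowest address.
The bytes are already most-significant first: 0xBDCCF25D88914188.
0xBDCCF25D88914188 = 13676572651954454920.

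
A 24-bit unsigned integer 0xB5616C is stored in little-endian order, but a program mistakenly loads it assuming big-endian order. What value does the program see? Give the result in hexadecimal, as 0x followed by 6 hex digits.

Stored little-endian, the bytes at ascending addresses are 6C 61 B5.
Read back as big-endian, the last byte is least significant, giving 0x6C61B5.

0x6C61B5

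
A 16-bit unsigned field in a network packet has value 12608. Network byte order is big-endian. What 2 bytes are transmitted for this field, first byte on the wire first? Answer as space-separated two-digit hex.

31 40

12608 in hexadecimal, padded to 16 bits, is 0x3140.
Split into bytes (most-significant first): 31 40.
Big-endian stores the most-significant byte at the lowest address.
So the memory order matches the most-significant-first order: 31 40.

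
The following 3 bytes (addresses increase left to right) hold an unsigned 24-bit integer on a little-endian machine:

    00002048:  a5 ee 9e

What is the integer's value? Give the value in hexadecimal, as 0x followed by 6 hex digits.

0x9EEEA5

Little-endian: lowest address holds the least-significant byte.
Reassemble most-significant byte first: 9E EE A5 → 0x9EEEA5.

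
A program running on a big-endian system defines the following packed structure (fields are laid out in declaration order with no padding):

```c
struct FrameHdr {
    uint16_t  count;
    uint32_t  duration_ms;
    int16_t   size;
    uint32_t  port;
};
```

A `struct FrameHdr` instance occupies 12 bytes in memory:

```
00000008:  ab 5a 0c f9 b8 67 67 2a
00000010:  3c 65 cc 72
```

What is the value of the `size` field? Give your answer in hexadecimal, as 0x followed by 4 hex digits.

0x672A

`size` follows `count` (2 B), `duration_ms` (4 B), so it starts at offset 2 + 4 = 6 and occupies 2 bytes.
Bytes at offsets 6..7: 67 2A.
In big-endian order the high byte comes first in memory.
The bytes are already most-significant first: 0x672A.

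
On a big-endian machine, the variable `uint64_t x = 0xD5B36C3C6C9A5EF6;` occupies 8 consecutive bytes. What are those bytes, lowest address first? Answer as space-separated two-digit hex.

Split into bytes (most-significant first): D5 B3 6C 3C 6C 9A 5E F6.
In big-endian order the high byte comes first in memory.
So the memory order matches the most-significant-first order: D5 B3 6C 3C 6C 9A 5E F6.

D5 B3 6C 3C 6C 9A 5E F6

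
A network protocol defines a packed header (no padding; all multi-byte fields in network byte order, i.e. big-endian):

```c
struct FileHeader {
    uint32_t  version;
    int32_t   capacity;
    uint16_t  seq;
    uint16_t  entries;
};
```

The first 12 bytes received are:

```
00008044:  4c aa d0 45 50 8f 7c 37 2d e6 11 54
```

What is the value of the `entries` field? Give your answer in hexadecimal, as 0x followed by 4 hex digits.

0x1154

`entries` follows `version` (4 B), `capacity` (4 B), `seq` (2 B), so it starts at offset 4 + 4 + 2 = 10 and occupies 2 bytes.
Bytes at offsets 10..11: 11 54.
In big-endian order the high byte comes first in memory.
The bytes are already most-significant first: 0x1154.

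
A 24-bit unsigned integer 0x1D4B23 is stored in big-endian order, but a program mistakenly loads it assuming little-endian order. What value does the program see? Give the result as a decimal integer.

2312989

Stored big-endian, the bytes at ascending addresses are 1D 4B 23.
Read back as little-endian, the first byte is least significant, giving 0x234B1D.
0x234B1D = 2312989.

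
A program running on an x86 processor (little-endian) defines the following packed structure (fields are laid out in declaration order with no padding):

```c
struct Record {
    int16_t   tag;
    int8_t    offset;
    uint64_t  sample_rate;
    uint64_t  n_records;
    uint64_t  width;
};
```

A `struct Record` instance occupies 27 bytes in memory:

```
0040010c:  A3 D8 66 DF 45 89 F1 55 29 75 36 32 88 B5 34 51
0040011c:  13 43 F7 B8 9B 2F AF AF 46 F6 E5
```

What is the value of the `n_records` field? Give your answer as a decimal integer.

17817105790305404978

`n_records` follows `tag` (2 B), `offset` (1 B), `sample_rate` (8 B), so it starts at offset 2 + 1 + 8 = 11 and occupies 8 bytes.
Bytes at offsets 11..18: 32 88 B5 34 51 13 43 F7.
Little-endian: lowest address holds the least-significant byte.
Reassemble most-significant byte first: F7 43 13 51 34 B5 88 32 → 0xF743135134B58832.
0xF743135134B58832 = 17817105790305404978.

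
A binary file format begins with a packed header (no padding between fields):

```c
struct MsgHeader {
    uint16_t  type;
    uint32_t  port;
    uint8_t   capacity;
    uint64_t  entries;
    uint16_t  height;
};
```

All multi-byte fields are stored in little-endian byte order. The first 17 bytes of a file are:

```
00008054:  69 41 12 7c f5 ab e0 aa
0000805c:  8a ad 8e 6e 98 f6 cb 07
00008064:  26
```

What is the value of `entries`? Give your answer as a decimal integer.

14697102034577754794

`entries` follows `type` (2 B), `port` (4 B), `capacity` (1 B), so it starts at offset 2 + 4 + 1 = 7 and occupies 8 bytes.
Bytes at offsets 7..14: AA 8A AD 8E 6E 98 F6 CB.
Little-endian: lowest address holds the least-significant byte.
Reassemble most-significant byte first: CB F6 98 6E 8E AD 8A AA → 0xCBF6986E8EAD8AAA.
0xCBF6986E8EAD8AAA = 14697102034577754794.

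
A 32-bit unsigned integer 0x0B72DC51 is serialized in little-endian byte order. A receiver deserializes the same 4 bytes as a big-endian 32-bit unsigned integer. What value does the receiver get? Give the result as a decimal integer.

1373401611

Stored little-endian, the bytes at ascending addresses are 51 DC 72 0B.
Read back as big-endian, the last byte is least significant, giving 0x51DC720B.
0x51DC720B = 1373401611.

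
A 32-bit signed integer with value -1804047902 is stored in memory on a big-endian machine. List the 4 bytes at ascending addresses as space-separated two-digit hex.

94 78 69 E2

Two's complement of -1804047902 in 32 bits: 1804047902 = 0x6B87961E; invert → 0x947869E1; add 1 → 0x947869E2.
Split into bytes (most-significant first): 94 78 69 E2.
Big-endian stores the most-significant byte at the lowest address.
So the memory order matches the most-significant-first order: 94 78 69 E2.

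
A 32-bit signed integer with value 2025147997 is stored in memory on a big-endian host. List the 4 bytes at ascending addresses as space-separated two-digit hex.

2025147997 in hexadecimal, padded to 32 bits, is 0x78B54E5D.
Split into bytes (most-significant first): 78 B5 4E 5D.
Big-endian: lowest address holds the most-significant byte.
So the memory order matches the most-significant-first order: 78 B5 4E 5D.

78 B5 4E 5D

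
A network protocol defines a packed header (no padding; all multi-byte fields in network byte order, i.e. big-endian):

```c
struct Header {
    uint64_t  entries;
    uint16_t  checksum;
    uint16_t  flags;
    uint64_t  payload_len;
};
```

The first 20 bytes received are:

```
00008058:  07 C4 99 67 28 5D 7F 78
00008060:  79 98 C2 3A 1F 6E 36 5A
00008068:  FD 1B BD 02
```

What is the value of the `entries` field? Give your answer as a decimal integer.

559740922038681464

`entries` is the first field, at byte offset 0, occupying 8 bytes.
Bytes at offsets 0..7: 07 C4 99 67 28 5D 7F 78.
Big-endian: lowest address holds the most-significant byte.
The bytes are already most-significant first: 0x07C49967285D7F78.
0x07C49967285D7F78 = 559740922038681464.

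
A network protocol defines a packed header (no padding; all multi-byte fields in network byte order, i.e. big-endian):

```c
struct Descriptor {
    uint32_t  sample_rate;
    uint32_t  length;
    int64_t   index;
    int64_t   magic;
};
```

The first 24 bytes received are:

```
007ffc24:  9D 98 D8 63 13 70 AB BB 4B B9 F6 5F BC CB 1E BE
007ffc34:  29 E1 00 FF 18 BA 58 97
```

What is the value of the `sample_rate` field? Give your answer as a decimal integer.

`sample_rate` is the first field, at byte offset 0, occupying 4 bytes.
Bytes at offsets 0..3: 9D 98 D8 63.
Big-endian: lowest address holds the most-significant byte.
The bytes are already most-significant first: 0x9D98D863.
0x9D98D863 = 2644039779.

2644039779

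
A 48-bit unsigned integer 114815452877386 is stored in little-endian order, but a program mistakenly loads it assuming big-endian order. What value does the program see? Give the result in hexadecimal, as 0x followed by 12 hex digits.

114815452877386 in 48-bit hexadecimal is 0x686C8E48924A.
Stored little-endian, the bytes at ascending addresses are 4A 92 48 8E 6C 68.
Read back as big-endian, the last byte is least significant, giving 0x4A92488E6C68.

0x4A92488E6C68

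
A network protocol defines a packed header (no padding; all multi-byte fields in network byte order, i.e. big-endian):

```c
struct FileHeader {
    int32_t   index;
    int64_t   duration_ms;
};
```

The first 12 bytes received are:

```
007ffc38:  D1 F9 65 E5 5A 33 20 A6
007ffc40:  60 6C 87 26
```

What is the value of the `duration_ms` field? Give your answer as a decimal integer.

6499574586180142886

`duration_ms` follows `index` (4 bytes), so it starts at byte offset 4 and occupies 8 bytes.
Bytes at offsets 4..11: 5A 33 20 A6 60 6C 87 26.
Big-endian: lowest address holds the most-significant byte.
The bytes are already most-significant first: 0x5A3320A6606C8726.
0x5A3320A6606C8726 = 6499574586180142886.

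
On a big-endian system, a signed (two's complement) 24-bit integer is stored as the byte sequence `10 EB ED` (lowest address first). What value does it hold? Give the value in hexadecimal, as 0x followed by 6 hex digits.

Big-endian stores the most-significant byte at the lowest address.
The bytes are already most-significant first: 0x10EBED.

0x10EBED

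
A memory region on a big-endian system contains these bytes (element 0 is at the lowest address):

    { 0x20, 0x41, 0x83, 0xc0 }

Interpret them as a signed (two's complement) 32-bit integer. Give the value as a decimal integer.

541164480

In big-endian order the high byte comes first in memory.
The bytes are already most-significant first: 0x204183C0.
0x204183C0 = 541164480.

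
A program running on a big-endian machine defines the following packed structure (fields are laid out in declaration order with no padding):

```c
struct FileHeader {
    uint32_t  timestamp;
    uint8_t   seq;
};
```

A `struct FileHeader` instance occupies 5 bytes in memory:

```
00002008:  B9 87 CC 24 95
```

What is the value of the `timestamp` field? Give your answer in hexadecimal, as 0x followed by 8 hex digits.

`timestamp` is the first field, at byte offset 0, occupying 4 bytes.
Bytes at offsets 0..3: B9 87 CC 24.
Big-endian stores the most-significant byte at the lowest address.
The bytes are already most-significant first: 0xB987CC24.

0xB987CC24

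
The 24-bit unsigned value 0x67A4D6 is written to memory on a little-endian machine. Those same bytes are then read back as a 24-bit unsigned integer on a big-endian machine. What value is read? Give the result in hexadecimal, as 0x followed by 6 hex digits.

Stored little-endian, the bytes at ascending addresses are D6 A4 67.
Read back as big-endian, the last byte is least significant, giving 0xD6A467.

0xD6A467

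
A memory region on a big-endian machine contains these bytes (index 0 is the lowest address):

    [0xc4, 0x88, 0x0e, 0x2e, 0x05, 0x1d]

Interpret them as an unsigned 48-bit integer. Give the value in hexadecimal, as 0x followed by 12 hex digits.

0xC4880E2E051D

In big-endian order the high byte comes first in memory.
The bytes are already most-significant first: 0xC4880E2E051D.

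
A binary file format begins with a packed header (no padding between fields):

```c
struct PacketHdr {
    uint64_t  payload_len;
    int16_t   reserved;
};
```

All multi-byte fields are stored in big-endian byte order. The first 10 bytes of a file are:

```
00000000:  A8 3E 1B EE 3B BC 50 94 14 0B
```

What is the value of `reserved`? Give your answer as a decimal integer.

5131

`reserved` follows `payload_len` (8 bytes), so it starts at byte offset 8 and occupies 2 bytes.
Bytes at offsets 8..9: 14 0B.
Big-endian: lowest address holds the most-significant byte.
The bytes are already most-significant first: 0x140B.
0x140B = 5131.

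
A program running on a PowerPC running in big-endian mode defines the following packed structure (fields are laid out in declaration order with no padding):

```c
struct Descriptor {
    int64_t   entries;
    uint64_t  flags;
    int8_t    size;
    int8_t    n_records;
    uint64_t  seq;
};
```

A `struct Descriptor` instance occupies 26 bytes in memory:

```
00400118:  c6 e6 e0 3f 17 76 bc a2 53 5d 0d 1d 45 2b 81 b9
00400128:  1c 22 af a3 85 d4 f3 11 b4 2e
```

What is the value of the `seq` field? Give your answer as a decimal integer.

12656106527498810414

`seq` follows `entries` (8 B), `flags` (8 B), `size` (1 B), `n_records` (1 B), so it starts at offset 8 + 8 + 1 + 1 = 18 and occupies 8 bytes.
Bytes at offsets 18..25: AF A3 85 D4 F3 11 B4 2E.
Big-endian: lowest address holds the most-significant byte.
The bytes are already most-significant first: 0xAFA385D4F311B42E.
0xAFA385D4F311B42E = 12656106527498810414.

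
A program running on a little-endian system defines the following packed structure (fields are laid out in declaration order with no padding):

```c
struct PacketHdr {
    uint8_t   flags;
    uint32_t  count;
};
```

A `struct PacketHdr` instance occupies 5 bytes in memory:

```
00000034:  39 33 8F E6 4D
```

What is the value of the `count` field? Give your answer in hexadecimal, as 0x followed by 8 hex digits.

0x4DE68F33

`count` follows `flags` (1 byte), so it starts at byte offset 1 and occupies 4 bytes.
Bytes at offsets 1..4: 33 8F E6 4D.
Little-endian stores the least-significant byte at the lowest address.
Reassemble most-significant byte first: 4D E6 8F 33 → 0x4DE68F33.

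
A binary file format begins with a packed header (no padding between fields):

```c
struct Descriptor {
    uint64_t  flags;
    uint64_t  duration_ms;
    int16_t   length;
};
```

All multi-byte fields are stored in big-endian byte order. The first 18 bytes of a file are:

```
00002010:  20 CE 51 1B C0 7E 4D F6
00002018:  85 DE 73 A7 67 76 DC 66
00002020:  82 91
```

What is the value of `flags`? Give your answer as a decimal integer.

2363916034051558902

`flags` is the first field, at byte offset 0, occupying 8 bytes.
Bytes at offsets 0..7: 20 CE 51 1B C0 7E 4D F6.
Big-endian stores the most-significant byte at the lowest address.
The bytes are already most-significant first: 0x20CE511BC07E4DF6.
0x20CE511BC07E4DF6 = 2363916034051558902.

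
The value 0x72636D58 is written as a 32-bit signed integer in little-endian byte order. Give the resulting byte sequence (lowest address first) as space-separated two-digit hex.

Split into bytes (most-significant first): 72 63 6D 58.
Little-endian: lowest address holds the least-significant byte.
So at ascending addresses the bytes are 58 6D 63 72.

58 6D 63 72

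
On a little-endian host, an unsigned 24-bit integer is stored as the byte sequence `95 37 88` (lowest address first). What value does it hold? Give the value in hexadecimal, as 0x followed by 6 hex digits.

Little-endian stores the least-significant byte at the lowest address.
Reassemble most-significant byte first: 88 37 95 → 0x883795.

0x883795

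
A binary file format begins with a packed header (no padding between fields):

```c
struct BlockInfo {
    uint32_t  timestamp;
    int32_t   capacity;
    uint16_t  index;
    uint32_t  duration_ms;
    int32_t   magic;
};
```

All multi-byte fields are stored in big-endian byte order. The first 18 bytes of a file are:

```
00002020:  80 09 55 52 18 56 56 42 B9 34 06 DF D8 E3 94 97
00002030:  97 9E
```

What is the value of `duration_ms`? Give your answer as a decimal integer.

115333347

`duration_ms` follows `timestamp` (4 B), `capacity` (4 B), `index` (2 B), so it starts at offset 4 + 4 + 2 = 10 and occupies 4 bytes.
Bytes at offsets 10..13: 06 DF D8 E3.
Big-endian: lowest address holds the most-significant byte.
The bytes are already most-significant first: 0x06DFD8E3.
0x06DFD8E3 = 115333347.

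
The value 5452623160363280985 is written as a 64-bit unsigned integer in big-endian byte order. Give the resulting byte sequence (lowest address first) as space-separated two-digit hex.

5452623160363280985 in hexadecimal, padded to 64 bits, is 0x4BAB9BE007856A59.
Split into bytes (most-significant first): 4B AB 9B E0 07 85 6A 59.
Big-endian: lowest address holds the most-significant byte.
So the memory order matches the most-significant-first order: 4B AB 9B E0 07 85 6A 59.

4B AB 9B E0 07 85 6A 59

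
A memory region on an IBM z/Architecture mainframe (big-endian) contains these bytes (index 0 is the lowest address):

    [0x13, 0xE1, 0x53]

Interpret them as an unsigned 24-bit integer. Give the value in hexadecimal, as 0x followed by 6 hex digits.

Big-endian stores the most-significant byte at the lowest address.
The bytes are already most-significant first: 0x13E153.

0x13E153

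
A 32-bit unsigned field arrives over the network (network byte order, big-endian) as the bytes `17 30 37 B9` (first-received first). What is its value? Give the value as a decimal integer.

389035961

Big-endian: lowest address holds the most-significant byte.
The bytes are already most-significant first: 0x173037B9.
0x173037B9 = 389035961.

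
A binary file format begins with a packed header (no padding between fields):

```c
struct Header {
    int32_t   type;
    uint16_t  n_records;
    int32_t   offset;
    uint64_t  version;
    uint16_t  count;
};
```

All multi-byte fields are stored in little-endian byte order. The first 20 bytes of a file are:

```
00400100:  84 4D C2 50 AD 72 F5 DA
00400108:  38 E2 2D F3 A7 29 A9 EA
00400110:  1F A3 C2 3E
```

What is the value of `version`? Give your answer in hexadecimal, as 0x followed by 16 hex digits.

0xA31FEAA929A7F32D

`version` follows `type` (4 B), `n_records` (2 B), `offset` (4 B), so it starts at offset 4 + 2 + 4 = 10 and occupies 8 bytes.
Bytes at offsets 10..17: 2D F3 A7 29 A9 EA 1F A3.
Little-endian stores the least-significant byte at the lowest address.
Reassemble most-significant byte first: A3 1F EA A9 29 A7 F3 2D → 0xA31FEAA929A7F32D.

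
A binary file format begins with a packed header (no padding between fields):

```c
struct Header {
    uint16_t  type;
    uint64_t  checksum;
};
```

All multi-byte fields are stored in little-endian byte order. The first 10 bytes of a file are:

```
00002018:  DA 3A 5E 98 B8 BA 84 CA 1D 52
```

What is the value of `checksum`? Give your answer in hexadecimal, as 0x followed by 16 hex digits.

0x521DCA84BAB8985E

`checksum` follows `type` (2 bytes), so it starts at byte offset 2 and occupies 8 bytes.
Bytes at offsets 2..9: 5E 98 B8 BA 84 CA 1D 52.
Little-endian: lowest address holds the least-significant byte.
Reassemble most-significant byte first: 52 1D CA 84 BA B8 98 5E → 0x521DCA84BAB8985E.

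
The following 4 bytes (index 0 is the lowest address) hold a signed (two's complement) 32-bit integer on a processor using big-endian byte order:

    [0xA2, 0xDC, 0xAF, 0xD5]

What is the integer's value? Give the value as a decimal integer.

-1562595371

In big-endian order the high byte comes first in memory.
The bytes are already most-significant first: 0xA2DCAFD5.
Top bit is set, so as a signed 32-bit value this is 0xA2DCAFD5 − 2^32 = -1562595371.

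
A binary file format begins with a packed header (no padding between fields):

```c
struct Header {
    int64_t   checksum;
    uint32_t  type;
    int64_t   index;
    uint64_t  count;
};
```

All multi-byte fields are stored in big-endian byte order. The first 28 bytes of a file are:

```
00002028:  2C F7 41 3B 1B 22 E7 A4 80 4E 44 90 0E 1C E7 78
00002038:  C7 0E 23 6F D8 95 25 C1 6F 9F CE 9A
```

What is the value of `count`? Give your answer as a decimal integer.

`count` follows `checksum` (8 B), `type` (4 B), `index` (8 B), so it starts at offset 8 + 4 + 8 = 20 and occupies 8 bytes.
Bytes at offsets 20..27: D8 95 25 C1 6F 9F CE 9A.
Big-endian: lowest address holds the most-significant byte.
The bytes are already most-significant first: 0xD89525C16F9FCE9A.
0xD89525C16F9FCE9A = 15606421596453981850.

15606421596453981850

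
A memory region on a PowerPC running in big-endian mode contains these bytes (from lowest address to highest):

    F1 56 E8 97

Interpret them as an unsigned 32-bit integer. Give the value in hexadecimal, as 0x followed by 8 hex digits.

0xF156E897

In big-endian order the high byte comes first in memory.
The bytes are already most-significant first: 0xF156E897.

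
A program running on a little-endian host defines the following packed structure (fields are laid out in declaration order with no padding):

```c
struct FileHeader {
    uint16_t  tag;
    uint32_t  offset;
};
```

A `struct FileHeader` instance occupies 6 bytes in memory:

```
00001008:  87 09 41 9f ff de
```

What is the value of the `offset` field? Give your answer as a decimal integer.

3741294401

`offset` follows `tag` (2 bytes), so it starts at byte offset 2 and occupies 4 bytes.
Bytes at offsets 2..5: 41 9F FF DE.
Little-endian stores the least-significant byte at the lowest address.
Reassemble most-significant byte first: DE FF 9F 41 → 0xDEFF9F41.
0xDEFF9F41 = 3741294401.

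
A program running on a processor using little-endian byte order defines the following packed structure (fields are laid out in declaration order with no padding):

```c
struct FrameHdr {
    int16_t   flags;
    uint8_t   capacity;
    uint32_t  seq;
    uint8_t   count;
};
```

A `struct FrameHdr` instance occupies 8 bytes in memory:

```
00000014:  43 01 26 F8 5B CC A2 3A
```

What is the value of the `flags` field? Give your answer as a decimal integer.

323

`flags` is the first field, at byte offset 0, occupying 2 bytes.
Bytes at offsets 0..1: 43 01.
Little-endian: lowest address holds the least-significant byte.
Reassemble most-significant byte first: 01 43 → 0x0143.
0x0143 = 323.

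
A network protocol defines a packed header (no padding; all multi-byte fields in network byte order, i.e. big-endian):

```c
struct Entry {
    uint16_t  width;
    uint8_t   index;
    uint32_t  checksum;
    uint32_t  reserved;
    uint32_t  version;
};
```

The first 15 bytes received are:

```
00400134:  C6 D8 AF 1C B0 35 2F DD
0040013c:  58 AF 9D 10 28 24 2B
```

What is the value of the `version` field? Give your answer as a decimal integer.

`version` follows `width` (2 B), `index` (1 B), `checksum` (4 B), `reserved` (4 B), so it starts at offset 2 + 1 + 4 + 4 = 11 and occupies 4 bytes.
Bytes at offsets 11..14: 10 28 24 2B.
Big-endian: lowest address holds the most-significant byte.
The bytes are already most-significant first: 0x1028242B.
0x1028242B = 271066155.

271066155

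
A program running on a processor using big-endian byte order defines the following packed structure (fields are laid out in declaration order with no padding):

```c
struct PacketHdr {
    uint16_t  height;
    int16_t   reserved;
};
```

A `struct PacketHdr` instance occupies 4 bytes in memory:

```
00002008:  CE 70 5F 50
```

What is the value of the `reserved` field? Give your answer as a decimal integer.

24400

`reserved` follows `height` (2 bytes), so it starts at byte offset 2 and occupies 2 bytes.
Bytes at offsets 2..3: 5F 50.
Big-endian: lowest address holds the most-significant byte.
The bytes are already most-significant first: 0x5F50.
0x5F50 = 24400.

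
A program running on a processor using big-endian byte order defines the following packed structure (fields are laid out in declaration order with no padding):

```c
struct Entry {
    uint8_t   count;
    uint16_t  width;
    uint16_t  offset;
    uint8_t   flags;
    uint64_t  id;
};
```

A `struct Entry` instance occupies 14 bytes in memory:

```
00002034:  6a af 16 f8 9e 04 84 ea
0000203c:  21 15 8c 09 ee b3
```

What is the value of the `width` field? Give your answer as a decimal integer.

44822

`width` follows `count` (1 byte), so it starts at byte offset 1 and occupies 2 bytes.
Bytes at offsets 1..2: AF 16.
Big-endian: lowest address holds the most-significant byte.
The bytes are already most-significant first: 0xAF16.
0xAF16 = 44822.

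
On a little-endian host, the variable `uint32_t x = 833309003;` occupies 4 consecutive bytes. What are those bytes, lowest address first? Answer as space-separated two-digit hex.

4B 49 AB 31

833309003 in hexadecimal, padded to 32 bits, is 0x31AB494B.
Split into bytes (most-significant first): 31 AB 49 4B.
Little-endian: lowest address holds the least-significant byte.
So at ascending addresses the bytes are 4B 49 AB 31.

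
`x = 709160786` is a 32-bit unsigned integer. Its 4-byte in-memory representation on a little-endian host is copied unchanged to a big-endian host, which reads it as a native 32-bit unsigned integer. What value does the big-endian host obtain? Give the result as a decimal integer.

709160786 in 32-bit hexadecimal is 0x2A44EF52.
Stored little-endian, the bytes at ascending addresses are 52 EF 44 2A.
Read back as big-endian, the last byte is least significant, giving 0x52EF442A.
0x52EF442A = 1391412266.

1391412266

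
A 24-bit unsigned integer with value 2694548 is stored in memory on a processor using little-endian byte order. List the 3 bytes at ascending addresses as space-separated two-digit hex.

94 1D 29

2694548 in hexadecimal, padded to 24 bits, is 0x291D94.
Split into bytes (most-significant first): 29 1D 94.
Little-endian stores the least-significant byte at the lowest address.
So at ascending addresses the bytes are 94 1D 29.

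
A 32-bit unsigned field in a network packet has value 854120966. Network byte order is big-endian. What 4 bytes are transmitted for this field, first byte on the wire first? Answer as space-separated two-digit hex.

32 E8 DA 06

854120966 in hexadecimal, padded to 32 bits, is 0x32E8DA06.
Split into bytes (most-significant first): 32 E8 DA 06.
Big-endian stores the most-significant byte at the lowest address.
So the memory order matches the most-significant-first order: 32 E8 DA 06.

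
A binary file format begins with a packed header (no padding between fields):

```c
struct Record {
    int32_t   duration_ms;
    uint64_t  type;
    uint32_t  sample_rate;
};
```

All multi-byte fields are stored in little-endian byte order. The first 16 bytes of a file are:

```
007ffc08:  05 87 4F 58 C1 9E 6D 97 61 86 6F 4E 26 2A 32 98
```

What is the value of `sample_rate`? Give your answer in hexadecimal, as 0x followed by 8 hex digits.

`sample_rate` follows `duration_ms` (4 B), `type` (8 B), so it starts at offset 4 + 8 = 12 and occupies 4 bytes.
Bytes at offsets 12..15: 26 2A 32 98.
Little-endian stores the least-significant byte at the lowest address.
Reassemble most-significant byte first: 98 32 2A 26 → 0x98322A26.

0x98322A26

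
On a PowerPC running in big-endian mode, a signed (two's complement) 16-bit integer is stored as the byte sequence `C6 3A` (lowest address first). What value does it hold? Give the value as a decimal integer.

Big-endian: lowest address holds the most-significant byte.
The bytes are already most-significant first: 0xC63A.
Top bit is set, so as a signed 16-bit value this is 0xC63A − 2^16 = -14790.

-14790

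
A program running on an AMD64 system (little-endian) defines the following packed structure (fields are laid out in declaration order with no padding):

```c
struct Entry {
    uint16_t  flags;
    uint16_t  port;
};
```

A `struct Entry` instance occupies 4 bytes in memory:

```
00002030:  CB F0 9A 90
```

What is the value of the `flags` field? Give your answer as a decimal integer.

61643

`flags` is the first field, at byte offset 0, occupying 2 bytes.
Bytes at offsets 0..1: CB F0.
Little-endian stores the least-significant byte at the lowest address.
Reassemble most-significant byte first: F0 CB → 0xF0CB.
0xF0CB = 61643.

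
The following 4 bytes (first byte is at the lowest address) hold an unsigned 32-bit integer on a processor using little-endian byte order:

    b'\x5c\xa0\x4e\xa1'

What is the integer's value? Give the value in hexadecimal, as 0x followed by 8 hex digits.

Little-endian stores the least-significant byte at the lowest address.
Reassemble most-significant byte first: A1 4E A0 5C → 0xA14EA05C.

0xA14EA05C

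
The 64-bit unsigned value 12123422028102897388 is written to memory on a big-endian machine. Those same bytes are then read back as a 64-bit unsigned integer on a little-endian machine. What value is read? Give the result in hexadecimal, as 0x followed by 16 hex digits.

0xEC0E38171A0C3FA8

12123422028102897388 in 64-bit hexadecimal is 0xA83F0C1A17380EEC.
Stored big-endian, the bytes at ascending addresses are A8 3F 0C 1A 17 38 0E EC.
Read back as little-endian, the first byte is least significant, giving 0xEC0E38171A0C3FA8.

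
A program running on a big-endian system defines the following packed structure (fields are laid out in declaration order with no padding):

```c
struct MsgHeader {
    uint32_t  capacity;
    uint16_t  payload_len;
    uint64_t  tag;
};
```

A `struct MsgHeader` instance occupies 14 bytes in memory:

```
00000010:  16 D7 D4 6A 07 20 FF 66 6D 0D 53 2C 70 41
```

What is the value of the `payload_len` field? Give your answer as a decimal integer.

`payload_len` follows `capacity` (4 bytes), so it starts at byte offset 4 and occupies 2 bytes.
Bytes at offsets 4..5: 07 20.
Big-endian stores the most-significant byte at the lowest address.
The bytes are already most-significant first: 0x0720.
0x0720 = 1824.

1824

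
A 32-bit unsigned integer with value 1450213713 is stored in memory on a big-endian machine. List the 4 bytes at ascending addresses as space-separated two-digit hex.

1450213713 in hexadecimal, padded to 32 bits, is 0x56708151.
Split into bytes (most-significant first): 56 70 81 51.
In big-endian order the high byte comes first in memory.
So the memory order matches the most-significant-first order: 56 70 81 51.

56 70 81 51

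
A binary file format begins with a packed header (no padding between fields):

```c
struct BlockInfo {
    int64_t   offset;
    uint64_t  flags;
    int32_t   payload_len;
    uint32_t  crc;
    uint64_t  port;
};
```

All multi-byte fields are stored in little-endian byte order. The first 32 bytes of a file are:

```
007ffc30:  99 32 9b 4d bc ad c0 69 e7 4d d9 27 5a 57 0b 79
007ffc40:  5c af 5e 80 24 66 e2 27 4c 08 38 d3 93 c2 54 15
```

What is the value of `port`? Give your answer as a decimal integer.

1537067312999827532

`port` follows `offset` (8 B), `flags` (8 B), `payload_len` (4 B), `crc` (4 B), so it starts at offset 8 + 8 + 4 + 4 = 24 and occupies 8 bytes.
Bytes at offsets 24..31: 4C 08 38 D3 93 C2 54 15.
In little-endian order the low byte comes first in memory.
Reassemble most-significant byte first: 15 54 C2 93 D3 38 08 4C → 0x1554C293D338084C.
0x1554C293D338084C = 1537067312999827532.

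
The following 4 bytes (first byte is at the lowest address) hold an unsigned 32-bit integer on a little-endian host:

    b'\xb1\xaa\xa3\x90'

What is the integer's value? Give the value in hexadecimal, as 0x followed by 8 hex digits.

0x90A3AAB1

Little-endian stores the least-significant byte at the lowest address.
Reassemble most-significant byte first: 90 A3 AA B1 → 0x90A3AAB1.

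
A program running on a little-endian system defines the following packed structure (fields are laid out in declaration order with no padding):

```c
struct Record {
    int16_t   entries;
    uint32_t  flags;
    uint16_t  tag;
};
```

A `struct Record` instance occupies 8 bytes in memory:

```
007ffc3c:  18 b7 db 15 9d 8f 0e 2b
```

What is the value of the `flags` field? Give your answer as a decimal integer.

`flags` follows `entries` (2 bytes), so it starts at byte offset 2 and occupies 4 bytes.
Bytes at offsets 2..5: DB 15 9D 8F.
In little-endian order the low byte comes first in memory.
Reassemble most-significant byte first: 8F 9D 15 DB → 0x8F9D15DB.
0x8F9D15DB = 2409436635.

2409436635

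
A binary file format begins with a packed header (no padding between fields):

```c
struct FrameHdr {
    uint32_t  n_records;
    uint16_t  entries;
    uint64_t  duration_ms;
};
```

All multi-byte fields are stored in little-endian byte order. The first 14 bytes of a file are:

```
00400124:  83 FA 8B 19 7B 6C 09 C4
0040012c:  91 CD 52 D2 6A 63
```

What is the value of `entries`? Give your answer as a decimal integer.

27771

`entries` follows `n_records` (4 bytes), so it starts at byte offset 4 and occupies 2 bytes.
Bytes at offsets 4..5: 7B 6C.
Little-endian stores the least-significant byte at the lowest address.
Reassemble most-significant byte first: 6C 7B → 0x6C7B.
0x6C7B = 27771.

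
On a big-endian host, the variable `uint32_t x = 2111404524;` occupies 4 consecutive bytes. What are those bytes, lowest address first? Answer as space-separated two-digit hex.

2111404524 in hexadecimal, padded to 32 bits, is 0x7DD979EC.
Split into bytes (most-significant first): 7D D9 79 EC.
Big-endian stores the most-significant byte at the lowest address.
So the memory order matches the most-significant-first order: 7D D9 79 EC.

7D D9 79 EC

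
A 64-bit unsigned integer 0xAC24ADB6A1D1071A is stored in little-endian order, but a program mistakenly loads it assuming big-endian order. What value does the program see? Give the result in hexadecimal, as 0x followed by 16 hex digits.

0x1A07D1A1B6AD24AC

Stored little-endian, the bytes at ascending addresses are 1A 07 D1 A1 B6 AD 24 AC.
Read back as big-endian, the last byte is least significant, giving 0x1A07D1A1B6AD24AC.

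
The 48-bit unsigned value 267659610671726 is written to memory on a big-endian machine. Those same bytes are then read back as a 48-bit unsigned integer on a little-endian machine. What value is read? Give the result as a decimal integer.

121813918838771

267659610671726 in 48-bit hexadecimal is 0xF36F5C03CA6E.
Stored big-endian, the bytes at ascending addresses are F3 6F 5C 03 CA 6E.
Read back as little-endian, the first byte is least significant, giving 0x6ECA035C6FF3.
0x6ECA035C6FF3 = 121813918838771.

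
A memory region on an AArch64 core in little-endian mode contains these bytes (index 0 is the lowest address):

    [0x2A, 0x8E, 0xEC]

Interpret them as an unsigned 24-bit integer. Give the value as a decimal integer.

Little-endian stores the least-significant byte at the lowest address.
Reassemble most-significant byte first: EC 8E 2A → 0xEC8E2A.
0xEC8E2A = 15502890.

15502890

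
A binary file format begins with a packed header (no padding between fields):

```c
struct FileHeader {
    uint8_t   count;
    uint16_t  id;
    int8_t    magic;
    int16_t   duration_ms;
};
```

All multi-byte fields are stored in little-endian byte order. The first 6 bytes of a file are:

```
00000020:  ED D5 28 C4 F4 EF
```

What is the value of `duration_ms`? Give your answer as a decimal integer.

-4108

`duration_ms` follows `count` (1 B), `id` (2 B), `magic` (1 B), so it starts at offset 1 + 2 + 1 = 4 and occupies 2 bytes.
Bytes at offsets 4..5: F4 EF.
Little-endian: lowest address holds the least-significant byte.
Reassemble most-significant byte first: EF F4 → 0xEFF4.
Top bit is set, so as a signed 16-bit value this is 0xEFF4 − 2^16 = -4108.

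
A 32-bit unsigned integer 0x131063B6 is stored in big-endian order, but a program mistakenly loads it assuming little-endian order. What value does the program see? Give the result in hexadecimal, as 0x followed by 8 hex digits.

0xB6631013

Stored big-endian, the bytes at ascending addresses are 13 10 63 B6.
Read back as little-endian, the first byte is least significant, giving 0xB6631013.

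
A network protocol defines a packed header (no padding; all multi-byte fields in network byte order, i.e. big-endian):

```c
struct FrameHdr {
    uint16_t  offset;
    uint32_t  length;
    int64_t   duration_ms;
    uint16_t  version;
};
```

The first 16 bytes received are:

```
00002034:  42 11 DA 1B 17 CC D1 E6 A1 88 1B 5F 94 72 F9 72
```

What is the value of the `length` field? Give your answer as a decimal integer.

`length` follows `offset` (2 bytes), so it starts at byte offset 2 and occupies 4 bytes.
Bytes at offsets 2..5: DA 1B 17 CC.
Big-endian stores the most-significant byte at the lowest address.
The bytes are already most-significant first: 0xDA1B17CC.
0xDA1B17CC = 3659208652.

3659208652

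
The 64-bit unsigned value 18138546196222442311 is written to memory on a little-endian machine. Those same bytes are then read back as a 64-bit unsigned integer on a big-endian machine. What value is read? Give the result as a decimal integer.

5186978881765095931

18138546196222442311 in 64-bit hexadecimal is 0xFBB90FA9CFD9FB47.
Stored little-endian, the bytes at ascending addresses are 47 FB D9 CF A9 0F B9 FB.
Read back as big-endian, the last byte is least significant, giving 0x47FBD9CFA90FB9FB.
0x47FBD9CFA90FB9FB = 5186978881765095931.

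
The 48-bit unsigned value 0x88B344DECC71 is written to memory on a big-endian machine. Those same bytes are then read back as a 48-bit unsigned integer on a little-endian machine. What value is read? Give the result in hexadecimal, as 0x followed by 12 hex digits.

Stored big-endian, the bytes at ascending addresses are 88 B3 44 DE CC 71.
Read back as little-endian, the first byte is least significant, giving 0x71CCDE44B388.

0x71CCDE44B388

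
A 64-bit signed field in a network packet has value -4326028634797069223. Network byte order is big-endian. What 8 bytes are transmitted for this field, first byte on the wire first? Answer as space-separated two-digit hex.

Two's complement of -4326028634797069223 in 64 bits: 4326028634797069223 = 0x3C09241F813F53A7; invert → 0xC3F6DBE07EC0AC58; add 1 → 0xC3F6DBE07EC0AC59.
Split into bytes (most-significant first): C3 F6 DB E0 7E C0 AC 59.
In big-endian order the high byte comes first in memory.
So the memory order matches the most-significant-first order: C3 F6 DB E0 7E C0 AC 59.

C3 F6 DB E0 7E C0 AC 59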